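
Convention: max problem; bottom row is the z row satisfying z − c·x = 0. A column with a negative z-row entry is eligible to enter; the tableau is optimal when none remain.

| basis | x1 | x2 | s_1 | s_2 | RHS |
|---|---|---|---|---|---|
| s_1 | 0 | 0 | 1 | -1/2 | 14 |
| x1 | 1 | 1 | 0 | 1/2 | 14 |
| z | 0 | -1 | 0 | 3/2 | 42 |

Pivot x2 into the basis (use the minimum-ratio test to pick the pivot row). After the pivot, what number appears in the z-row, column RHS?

Ratio test on column x2 — row 1: entry 0 ≤ 0; row 2: 14/1 = 14. Minimum is 14 at row 2 (x1 leaves); pivot element 1.
Divide row 2 by 1; eliminate column x2 from the other rows.
z-row update in column RHS: 42 − (-1)·14 = 56.

56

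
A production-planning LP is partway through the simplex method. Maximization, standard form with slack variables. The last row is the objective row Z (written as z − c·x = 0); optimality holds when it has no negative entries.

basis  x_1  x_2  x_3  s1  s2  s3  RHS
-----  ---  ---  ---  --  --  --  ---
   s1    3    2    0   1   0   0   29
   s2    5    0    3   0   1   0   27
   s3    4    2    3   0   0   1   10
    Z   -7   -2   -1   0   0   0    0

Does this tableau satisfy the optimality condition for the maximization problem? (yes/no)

The Z-row has a negative entry -7 in column x_1, so it is not optimal.

no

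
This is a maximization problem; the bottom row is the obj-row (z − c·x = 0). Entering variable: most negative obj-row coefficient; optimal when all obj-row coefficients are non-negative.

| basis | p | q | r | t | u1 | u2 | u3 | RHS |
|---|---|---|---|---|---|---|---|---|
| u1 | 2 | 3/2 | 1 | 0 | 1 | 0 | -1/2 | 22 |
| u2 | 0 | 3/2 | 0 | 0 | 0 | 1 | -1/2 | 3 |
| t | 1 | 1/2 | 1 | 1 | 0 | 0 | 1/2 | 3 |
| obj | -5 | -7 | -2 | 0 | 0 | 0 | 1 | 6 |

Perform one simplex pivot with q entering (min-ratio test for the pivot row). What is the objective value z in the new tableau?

20

Ratio test on column q — row 1: 22/(3/2) = 44/3; row 2: 3/(3/2) = 2; row 3: 3/(1/2) = 6. Minimum is 2 at row 2 (u2 leaves); pivot element 3/2.
Pivot on row 2; the obj-row RHS becomes 6 − (-7)·2 = 20.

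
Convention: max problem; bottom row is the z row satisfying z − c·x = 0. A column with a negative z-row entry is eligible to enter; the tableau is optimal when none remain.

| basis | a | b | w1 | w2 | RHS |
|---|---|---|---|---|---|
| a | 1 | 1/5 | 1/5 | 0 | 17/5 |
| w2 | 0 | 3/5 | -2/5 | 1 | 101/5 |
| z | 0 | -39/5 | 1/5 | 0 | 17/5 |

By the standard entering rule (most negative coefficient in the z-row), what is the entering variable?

Negative z-row entries: b: -39/5.
The most negative is -39/5 in column b, so b enters.

b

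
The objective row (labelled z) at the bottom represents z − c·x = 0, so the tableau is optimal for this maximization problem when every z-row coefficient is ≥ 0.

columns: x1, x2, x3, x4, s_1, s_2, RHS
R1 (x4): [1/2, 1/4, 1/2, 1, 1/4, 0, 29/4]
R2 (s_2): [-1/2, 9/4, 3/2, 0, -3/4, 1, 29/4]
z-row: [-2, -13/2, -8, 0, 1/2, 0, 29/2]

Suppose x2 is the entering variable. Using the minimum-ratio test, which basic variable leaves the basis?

Column x2 entries and ratios — x4: (29/4)/(1/4) = 29; s_2: (29/4)/(9/4) = 29/9.
Smallest ratio is 29/9 in the row of s_2, so s_2 leaves.

s_2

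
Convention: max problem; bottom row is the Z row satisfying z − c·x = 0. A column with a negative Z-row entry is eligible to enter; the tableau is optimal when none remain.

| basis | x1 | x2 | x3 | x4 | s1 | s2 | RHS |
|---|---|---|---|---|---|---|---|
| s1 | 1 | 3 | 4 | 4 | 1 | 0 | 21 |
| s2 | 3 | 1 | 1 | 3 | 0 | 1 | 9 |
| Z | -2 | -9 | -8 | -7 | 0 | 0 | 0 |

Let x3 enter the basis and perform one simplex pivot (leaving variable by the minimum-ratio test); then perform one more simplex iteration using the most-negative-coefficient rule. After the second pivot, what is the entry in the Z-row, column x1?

Ratio test on column x3 — row 1: 21/4 = 21/4; row 2: 9/1 = 9. Minimum is 21/4 at row 1 (s1 leaves); pivot element 4.
Divide row 1 by 4; eliminate column x3 from the other rows.
Second iteration: most negative Z-row entry is -3 in column x2, so x2 enters.
Ratio test on column x2 — row 1: (21/4)/(3/4) = 7; row 2: (15/4)/(1/4) = 15. Minimum is 7 at row 1 (x3 leaves); pivot element 3/4.
Divide row 1 by 3/4; eliminate column x2 from the other rows.
After both pivots, the entry at the Z-row, column x1 is 1.

1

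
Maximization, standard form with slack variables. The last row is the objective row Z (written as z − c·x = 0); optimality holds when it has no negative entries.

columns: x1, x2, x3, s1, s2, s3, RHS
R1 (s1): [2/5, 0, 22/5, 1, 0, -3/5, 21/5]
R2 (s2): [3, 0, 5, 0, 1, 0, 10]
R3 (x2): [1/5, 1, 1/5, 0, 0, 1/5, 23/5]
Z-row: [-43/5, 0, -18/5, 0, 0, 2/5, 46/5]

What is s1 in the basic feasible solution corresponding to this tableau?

s1 is basic (row 1); its value is the RHS of that row, 21/5.

21/5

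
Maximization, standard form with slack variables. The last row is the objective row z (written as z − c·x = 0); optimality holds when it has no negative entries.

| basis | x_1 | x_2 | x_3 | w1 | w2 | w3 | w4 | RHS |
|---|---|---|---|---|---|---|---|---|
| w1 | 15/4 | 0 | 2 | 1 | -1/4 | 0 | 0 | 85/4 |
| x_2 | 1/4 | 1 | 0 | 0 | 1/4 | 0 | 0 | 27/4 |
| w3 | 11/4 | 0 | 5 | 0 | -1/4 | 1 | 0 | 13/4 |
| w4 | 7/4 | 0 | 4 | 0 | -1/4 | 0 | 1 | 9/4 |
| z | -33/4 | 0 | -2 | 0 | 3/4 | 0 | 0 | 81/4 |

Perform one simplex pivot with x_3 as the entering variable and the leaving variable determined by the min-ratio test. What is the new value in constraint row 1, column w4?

Ratio test on column x_3 — row 1: (85/4)/2 = 85/8; row 2: entry 0 ≤ 0; row 3: (13/4)/5 = 13/20; row 4: (9/4)/4 = 9/16. Minimum is 9/16 at row 4 (w4 leaves); pivot element 4.
Divide row 4 by 4; eliminate column x_3 from the other rows.
Row 1 update in column w4: 0 − 2·(1/4) = -1/2.

-1/2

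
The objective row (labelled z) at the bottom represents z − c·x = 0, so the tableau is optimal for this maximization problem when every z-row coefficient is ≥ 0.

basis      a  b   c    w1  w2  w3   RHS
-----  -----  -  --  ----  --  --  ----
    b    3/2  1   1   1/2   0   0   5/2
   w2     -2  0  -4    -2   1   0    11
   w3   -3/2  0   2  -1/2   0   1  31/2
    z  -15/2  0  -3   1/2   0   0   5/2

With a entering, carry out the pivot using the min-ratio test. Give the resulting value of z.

15

Ratio test on column a — row 1: (5/2)/(3/2) = 5/3; row 2: entry -2 ≤ 0; row 3: entry -3/2 ≤ 0. Minimum is 5/3 at row 1 (b leaves); pivot element 3/2.
Pivot on row 1; the z-row RHS becomes 5/2 − (-15/2)·(5/3) = 15.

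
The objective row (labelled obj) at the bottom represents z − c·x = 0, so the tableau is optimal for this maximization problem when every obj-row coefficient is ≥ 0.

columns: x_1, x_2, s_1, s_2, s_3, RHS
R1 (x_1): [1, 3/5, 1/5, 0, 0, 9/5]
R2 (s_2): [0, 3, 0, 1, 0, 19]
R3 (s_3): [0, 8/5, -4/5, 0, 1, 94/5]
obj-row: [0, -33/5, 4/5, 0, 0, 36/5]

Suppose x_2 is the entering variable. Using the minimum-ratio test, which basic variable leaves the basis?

Column x_2 entries and ratios — x_1: (9/5)/(3/5) = 3; s_2: 19/3 = 19/3; s_3: (94/5)/(8/5) = 47/4.
Smallest ratio is 3 in the row of x_1, so x_1 leaves.

x_1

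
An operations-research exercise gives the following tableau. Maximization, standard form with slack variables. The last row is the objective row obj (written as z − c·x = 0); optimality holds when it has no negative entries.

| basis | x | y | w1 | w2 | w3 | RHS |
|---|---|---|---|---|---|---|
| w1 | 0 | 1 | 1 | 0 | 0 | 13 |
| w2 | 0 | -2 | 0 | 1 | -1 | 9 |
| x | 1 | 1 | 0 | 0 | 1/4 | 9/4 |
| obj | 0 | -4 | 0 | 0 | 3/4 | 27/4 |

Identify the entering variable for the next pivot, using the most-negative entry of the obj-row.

Negative obj-row entries: y: -4.
The most negative is -4 in column y, so y enters.

y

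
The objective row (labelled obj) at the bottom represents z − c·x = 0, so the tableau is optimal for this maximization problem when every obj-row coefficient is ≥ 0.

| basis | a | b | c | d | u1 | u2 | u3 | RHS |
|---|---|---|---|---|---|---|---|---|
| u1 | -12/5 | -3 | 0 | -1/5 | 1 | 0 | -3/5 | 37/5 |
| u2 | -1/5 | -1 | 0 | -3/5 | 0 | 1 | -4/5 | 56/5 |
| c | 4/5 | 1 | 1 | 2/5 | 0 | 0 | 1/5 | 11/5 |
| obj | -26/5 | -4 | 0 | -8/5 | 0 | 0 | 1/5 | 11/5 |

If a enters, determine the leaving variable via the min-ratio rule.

c

Column a entries and ratios — u1: -12/5 ≤ 0, skip; u2: -1/5 ≤ 0, skip; c: (11/5)/(4/5) = 11/4.
Smallest ratio is 11/4 in the row of c, so c leaves.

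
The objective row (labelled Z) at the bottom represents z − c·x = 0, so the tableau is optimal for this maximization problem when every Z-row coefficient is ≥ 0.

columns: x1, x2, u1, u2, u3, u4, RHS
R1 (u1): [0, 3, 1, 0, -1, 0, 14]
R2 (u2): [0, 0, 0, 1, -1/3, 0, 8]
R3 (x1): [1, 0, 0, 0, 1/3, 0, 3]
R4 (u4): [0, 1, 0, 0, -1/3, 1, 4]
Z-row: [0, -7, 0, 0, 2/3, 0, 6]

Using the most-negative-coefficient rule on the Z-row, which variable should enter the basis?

Negative Z-row entries: x2: -7.
The most negative is -7 in column x2, so x2 enters.

x2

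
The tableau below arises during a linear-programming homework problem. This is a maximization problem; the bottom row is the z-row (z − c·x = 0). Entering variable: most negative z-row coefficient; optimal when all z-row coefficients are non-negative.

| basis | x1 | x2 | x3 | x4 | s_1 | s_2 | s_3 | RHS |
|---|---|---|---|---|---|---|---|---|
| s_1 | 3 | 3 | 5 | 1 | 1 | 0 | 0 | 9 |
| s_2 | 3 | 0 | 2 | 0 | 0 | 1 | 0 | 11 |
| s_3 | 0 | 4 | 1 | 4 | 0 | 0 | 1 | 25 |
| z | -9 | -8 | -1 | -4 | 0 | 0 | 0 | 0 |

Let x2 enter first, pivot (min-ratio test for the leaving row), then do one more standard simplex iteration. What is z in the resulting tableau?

61/2

Ratio test on column x2 — row 1: 9/3 = 3; row 2: entry 0 ≤ 0; row 3: 25/4 = 25/4. Minimum is 3 at row 1 (s_1 leaves); pivot element 3.
Pivot on row 1; the z-row RHS becomes 0 − (-8)·3 = 24.
Next entering variable (most negative z-row entry -4/3): x4.
Ratio test on column x4 — row 1: 3/(1/3) = 9; row 2: entry 0 ≤ 0; row 3: 13/(8/3) = 39/8. Minimum is 39/8 at row 3 (s_3 leaves); pivot element 8/3.
After the second pivot the z-row RHS is 24 − (-4/3)·(39/8) = 61/2.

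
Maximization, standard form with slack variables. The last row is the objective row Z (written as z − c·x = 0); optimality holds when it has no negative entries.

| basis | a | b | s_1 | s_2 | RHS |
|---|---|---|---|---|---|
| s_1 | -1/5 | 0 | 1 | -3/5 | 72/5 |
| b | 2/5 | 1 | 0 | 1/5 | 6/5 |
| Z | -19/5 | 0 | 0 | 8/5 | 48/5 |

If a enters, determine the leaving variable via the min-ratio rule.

Column a entries and ratios — s_1: -1/5 ≤ 0, skip; b: (6/5)/(2/5) = 3.
Smallest ratio is 3 in the row of b, so b leaves.

b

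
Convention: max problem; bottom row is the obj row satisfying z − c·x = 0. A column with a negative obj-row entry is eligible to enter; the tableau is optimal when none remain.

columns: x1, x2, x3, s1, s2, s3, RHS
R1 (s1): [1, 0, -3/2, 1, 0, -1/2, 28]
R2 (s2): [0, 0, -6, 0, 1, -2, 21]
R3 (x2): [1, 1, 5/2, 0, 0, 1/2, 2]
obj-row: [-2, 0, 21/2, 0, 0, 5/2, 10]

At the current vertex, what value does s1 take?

28

s1 is basic (row 1); its value is the RHS of that row, 28.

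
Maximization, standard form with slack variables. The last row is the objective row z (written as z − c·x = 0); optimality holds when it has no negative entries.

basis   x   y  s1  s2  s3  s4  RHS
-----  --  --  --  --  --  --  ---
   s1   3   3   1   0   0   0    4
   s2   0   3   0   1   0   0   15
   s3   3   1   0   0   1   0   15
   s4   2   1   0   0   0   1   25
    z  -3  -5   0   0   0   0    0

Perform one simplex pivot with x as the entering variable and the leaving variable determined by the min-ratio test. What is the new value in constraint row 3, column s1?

Ratio test on column x — row 1: 4/3 = 4/3; row 2: entry 0 ≤ 0; row 3: 15/3 = 5; row 4: 25/2 = 25/2. Minimum is 4/3 at row 1 (s1 leaves); pivot element 3.
Divide row 1 by 3; eliminate column x from the other rows.
Row 3 update in column s1: 0 − 3·(1/3) = -1.

-1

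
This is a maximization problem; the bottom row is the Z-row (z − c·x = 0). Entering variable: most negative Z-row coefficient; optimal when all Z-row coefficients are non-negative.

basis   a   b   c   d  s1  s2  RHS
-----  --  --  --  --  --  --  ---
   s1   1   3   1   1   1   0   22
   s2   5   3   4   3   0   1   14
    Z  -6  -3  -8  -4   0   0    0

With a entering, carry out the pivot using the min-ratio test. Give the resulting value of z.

84/5

Ratio test on column a — row 1: 22/1 = 22; row 2: 14/5 = 14/5. Minimum is 14/5 at row 2 (s2 leaves); pivot element 5.
Pivot on row 2; the Z-row RHS becomes 0 − (-6)·(14/5) = 84/5.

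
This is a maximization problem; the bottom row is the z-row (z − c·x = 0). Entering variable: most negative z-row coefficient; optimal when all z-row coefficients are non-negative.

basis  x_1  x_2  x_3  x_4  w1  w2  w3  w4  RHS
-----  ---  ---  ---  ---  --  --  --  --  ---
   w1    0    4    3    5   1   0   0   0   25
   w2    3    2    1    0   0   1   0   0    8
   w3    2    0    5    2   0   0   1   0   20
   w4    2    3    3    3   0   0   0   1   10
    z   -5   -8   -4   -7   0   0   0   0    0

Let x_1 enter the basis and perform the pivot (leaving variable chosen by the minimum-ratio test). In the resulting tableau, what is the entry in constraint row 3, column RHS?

Ratio test on column x_1 — row 1: entry 0 ≤ 0; row 2: 8/3 = 8/3; row 3: 20/2 = 10; row 4: 10/2 = 5. Minimum is 8/3 at row 2 (w2 leaves); pivot element 3.
Divide row 2 by 3; eliminate column x_1 from the other rows.
Row 3 update in column RHS: 20 − 2·(8/3) = 44/3.

44/3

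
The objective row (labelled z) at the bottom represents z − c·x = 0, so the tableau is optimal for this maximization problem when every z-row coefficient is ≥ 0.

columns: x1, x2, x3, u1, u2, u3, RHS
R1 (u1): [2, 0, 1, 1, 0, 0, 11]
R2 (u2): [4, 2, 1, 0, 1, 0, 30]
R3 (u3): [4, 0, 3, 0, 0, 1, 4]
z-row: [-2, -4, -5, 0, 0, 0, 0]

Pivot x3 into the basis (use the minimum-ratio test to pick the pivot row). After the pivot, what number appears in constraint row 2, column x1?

8/3

Ratio test on column x3 — row 1: 11/1 = 11; row 2: 30/1 = 30; row 3: 4/3 = 4/3. Minimum is 4/3 at row 3 (u3 leaves); pivot element 3.
Divide row 3 by 3; eliminate column x3 from the other rows.
Row 2 update in column x1: 4 − 1·(4/3) = 8/3.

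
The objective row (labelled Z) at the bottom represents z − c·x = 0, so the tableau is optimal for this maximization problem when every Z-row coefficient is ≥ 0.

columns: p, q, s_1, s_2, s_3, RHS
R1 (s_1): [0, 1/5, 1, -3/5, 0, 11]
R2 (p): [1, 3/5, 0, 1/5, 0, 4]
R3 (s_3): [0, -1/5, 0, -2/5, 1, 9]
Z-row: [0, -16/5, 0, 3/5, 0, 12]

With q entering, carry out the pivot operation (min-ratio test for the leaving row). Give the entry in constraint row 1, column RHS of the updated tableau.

Ratio test on column q — row 1: 11/(1/5) = 55; row 2: 4/(3/5) = 20/3; row 3: entry -1/5 ≤ 0. Minimum is 20/3 at row 2 (p leaves); pivot element 3/5.
Divide row 2 by 3/5; eliminate column q from the other rows.
Row 1 update in column RHS: 11 − (1/5)·(20/3) = 29/3.

29/3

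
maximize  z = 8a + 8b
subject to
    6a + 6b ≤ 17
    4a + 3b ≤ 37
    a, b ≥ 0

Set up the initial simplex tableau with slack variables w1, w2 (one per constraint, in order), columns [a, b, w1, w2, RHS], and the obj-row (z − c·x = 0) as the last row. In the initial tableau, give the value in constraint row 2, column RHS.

The RHS of constraint 2 is b_2 = 37.

37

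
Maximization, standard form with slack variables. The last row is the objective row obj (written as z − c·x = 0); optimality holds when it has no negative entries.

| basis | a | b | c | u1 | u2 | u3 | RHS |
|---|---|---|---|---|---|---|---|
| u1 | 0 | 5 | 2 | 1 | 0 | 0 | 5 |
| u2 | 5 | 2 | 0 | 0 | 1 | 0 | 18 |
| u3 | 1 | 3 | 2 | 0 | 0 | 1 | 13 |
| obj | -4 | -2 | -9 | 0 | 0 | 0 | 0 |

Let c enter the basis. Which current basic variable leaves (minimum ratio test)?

Column c entries and ratios — u1: 5/2 = 5/2; u2: 0 ≤ 0, skip; u3: 13/2 = 13/2.
Smallest ratio is 5/2 in the row of u1, so u1 leaves.

u1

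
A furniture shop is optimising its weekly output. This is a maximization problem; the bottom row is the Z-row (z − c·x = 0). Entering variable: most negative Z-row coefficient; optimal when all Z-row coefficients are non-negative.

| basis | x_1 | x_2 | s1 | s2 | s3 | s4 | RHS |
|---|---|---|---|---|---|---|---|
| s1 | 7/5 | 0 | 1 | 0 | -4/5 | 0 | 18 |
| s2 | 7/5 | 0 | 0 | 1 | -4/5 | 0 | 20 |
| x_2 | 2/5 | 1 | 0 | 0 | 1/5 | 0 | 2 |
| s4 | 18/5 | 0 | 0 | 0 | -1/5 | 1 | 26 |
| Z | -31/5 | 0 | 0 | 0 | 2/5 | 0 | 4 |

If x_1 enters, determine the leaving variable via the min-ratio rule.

Column x_1 entries and ratios — s1: 18/(7/5) = 90/7; s2: 20/(7/5) = 100/7; x_2: 2/(2/5) = 5; s4: 26/(18/5) = 65/9.
Smallest ratio is 5 in the row of x_2, so x_2 leaves.

x_2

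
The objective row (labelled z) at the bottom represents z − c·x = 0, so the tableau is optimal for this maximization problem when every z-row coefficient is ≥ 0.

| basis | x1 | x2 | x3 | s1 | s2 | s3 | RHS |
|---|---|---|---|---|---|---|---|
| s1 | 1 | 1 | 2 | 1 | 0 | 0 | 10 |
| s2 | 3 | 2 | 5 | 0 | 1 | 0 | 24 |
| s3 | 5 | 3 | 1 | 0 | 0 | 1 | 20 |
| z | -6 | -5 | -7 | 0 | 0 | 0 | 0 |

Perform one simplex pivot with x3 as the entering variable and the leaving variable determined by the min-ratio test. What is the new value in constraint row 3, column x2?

13/5

Ratio test on column x3 — row 1: 10/2 = 5; row 2: 24/5 = 24/5; row 3: 20/1 = 20. Minimum is 24/5 at row 2 (s2 leaves); pivot element 5.
Divide row 2 by 5; eliminate column x3 from the other rows.
Row 3 update in column x2: 3 − 1·(2/5) = 13/5.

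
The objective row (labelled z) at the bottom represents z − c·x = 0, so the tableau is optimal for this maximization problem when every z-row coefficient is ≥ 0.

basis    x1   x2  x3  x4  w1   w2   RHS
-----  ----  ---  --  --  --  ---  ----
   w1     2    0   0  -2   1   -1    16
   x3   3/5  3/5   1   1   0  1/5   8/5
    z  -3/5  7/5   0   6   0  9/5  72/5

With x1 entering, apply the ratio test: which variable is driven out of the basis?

x3

Column x1 entries and ratios — w1: 16/2 = 8; x3: (8/5)/(3/5) = 8/3.
Smallest ratio is 8/3 in the row of x3, so x3 leaves.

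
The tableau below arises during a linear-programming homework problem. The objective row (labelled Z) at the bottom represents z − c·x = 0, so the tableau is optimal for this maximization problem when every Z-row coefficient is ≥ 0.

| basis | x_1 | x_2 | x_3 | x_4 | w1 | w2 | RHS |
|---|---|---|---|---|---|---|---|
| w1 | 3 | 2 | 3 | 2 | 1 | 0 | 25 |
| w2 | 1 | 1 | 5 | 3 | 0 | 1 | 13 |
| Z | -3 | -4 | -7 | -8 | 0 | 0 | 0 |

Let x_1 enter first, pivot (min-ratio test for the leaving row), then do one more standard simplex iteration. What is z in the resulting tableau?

Ratio test on column x_1 — row 1: 25/3 = 25/3; row 2: 13/1 = 13. Minimum is 25/3 at row 1 (w1 leaves); pivot element 3.
Pivot on row 1; the Z-row RHS becomes 0 − (-3)·(25/3) = 25.
Next entering variable (most negative Z-row entry -6): x_4.
Ratio test on column x_4 — row 1: (25/3)/(2/3) = 25/2; row 2: (14/3)/(7/3) = 2. Minimum is 2 at row 2 (w2 leaves); pivot element 7/3.
After the second pivot the Z-row RHS is 25 − (-6)·2 = 37.

37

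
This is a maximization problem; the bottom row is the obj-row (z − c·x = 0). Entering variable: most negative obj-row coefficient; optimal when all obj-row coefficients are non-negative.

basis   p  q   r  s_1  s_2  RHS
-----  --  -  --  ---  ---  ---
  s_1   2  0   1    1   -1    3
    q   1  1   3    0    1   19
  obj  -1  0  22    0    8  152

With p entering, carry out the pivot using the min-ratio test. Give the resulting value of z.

Ratio test on column p — row 1: 3/2 = 3/2; row 2: 19/1 = 19. Minimum is 3/2 at row 1 (s_1 leaves); pivot element 2.
Pivot on row 1; the obj-row RHS becomes 152 − (-1)·(3/2) = 307/2.

307/2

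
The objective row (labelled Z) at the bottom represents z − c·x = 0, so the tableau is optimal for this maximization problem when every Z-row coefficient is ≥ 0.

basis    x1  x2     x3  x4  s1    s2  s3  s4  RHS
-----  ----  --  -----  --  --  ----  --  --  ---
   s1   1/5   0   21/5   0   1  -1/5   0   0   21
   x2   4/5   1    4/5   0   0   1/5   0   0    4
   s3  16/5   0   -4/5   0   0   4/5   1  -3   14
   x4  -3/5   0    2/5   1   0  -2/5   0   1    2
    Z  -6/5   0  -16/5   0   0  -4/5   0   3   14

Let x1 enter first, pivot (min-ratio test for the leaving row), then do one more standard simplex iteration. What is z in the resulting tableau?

21

Ratio test on column x1 — row 1: 21/(1/5) = 105; row 2: 4/(4/5) = 5; row 3: 14/(16/5) = 35/8; row 4: entry -3/5 ≤ 0. Minimum is 35/8 at row 3 (s3 leaves); pivot element 16/5.
Pivot on row 3; the Z-row RHS becomes 14 − (-6/5)·(35/8) = 77/4.
Next entering variable (most negative Z-row entry -7/2): x3.
Ratio test on column x3 — row 1: (161/8)/(17/4) = 161/34; row 2: (1/2)/1 = 1/2; row 3: entry -1/4 ≤ 0; row 4: (37/8)/(1/4) = 37/2. Minimum is 1/2 at row 2 (x2 leaves); pivot element 1.
After the second pivot the Z-row RHS is 77/4 − (-7/2)·(1/2) = 21.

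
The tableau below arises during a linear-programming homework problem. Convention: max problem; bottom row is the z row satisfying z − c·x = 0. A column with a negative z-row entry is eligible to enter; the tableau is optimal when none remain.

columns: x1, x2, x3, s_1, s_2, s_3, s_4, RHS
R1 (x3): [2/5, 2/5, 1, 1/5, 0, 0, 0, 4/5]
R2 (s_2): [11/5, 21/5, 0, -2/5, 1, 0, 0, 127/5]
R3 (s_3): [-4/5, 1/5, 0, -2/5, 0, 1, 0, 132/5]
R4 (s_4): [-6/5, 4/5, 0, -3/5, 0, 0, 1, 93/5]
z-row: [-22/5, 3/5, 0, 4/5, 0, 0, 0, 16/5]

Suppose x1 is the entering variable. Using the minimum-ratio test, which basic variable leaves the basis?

x3

Column x1 entries and ratios — x3: (4/5)/(2/5) = 2; s_2: (127/5)/(11/5) = 127/11; s_3: -4/5 ≤ 0, skip; s_4: -6/5 ≤ 0, skip.
Smallest ratio is 2 in the row of x3, so x3 leaves.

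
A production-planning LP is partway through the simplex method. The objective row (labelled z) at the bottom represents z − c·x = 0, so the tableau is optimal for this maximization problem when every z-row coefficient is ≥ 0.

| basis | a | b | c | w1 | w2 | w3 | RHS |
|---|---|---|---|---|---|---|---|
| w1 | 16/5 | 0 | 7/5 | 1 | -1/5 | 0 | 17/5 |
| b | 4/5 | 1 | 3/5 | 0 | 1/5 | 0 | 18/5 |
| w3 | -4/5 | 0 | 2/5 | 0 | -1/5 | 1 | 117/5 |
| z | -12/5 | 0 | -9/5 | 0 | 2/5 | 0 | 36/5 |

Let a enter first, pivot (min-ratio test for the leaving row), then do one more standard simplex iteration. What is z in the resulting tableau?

Ratio test on column a — row 1: (17/5)/(16/5) = 17/16; row 2: (18/5)/(4/5) = 9/2; row 3: entry -4/5 ≤ 0. Minimum is 17/16 at row 1 (w1 leaves); pivot element 16/5.
Pivot on row 1; the z-row RHS becomes 36/5 − (-12/5)·(17/16) = 39/4.
Next entering variable (most negative z-row entry -3/4): c.
Ratio test on column c — row 1: (17/16)/(7/16) = 17/7; row 2: (11/4)/(1/4) = 11; row 3: (97/4)/(3/4) = 97/3. Minimum is 17/7 at row 1 (a leaves); pivot element 7/16.
After the second pivot the z-row RHS is 39/4 − (-3/4)·(17/7) = 81/7.

81/7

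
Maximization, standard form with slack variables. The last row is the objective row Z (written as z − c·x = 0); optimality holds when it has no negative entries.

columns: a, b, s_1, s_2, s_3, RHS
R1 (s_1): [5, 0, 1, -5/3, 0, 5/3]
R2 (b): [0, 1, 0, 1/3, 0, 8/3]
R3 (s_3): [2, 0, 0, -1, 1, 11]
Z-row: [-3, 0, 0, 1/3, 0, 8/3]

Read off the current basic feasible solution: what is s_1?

s_1 is basic (row 1); its value is the RHS of that row, 5/3.

5/3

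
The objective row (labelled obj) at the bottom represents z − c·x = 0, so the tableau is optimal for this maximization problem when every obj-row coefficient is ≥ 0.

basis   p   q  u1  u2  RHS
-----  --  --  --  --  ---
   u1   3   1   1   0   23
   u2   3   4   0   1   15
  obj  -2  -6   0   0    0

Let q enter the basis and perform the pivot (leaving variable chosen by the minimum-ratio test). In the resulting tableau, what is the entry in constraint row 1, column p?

9/4

Ratio test on column q — row 1: 23/1 = 23; row 2: 15/4 = 15/4. Minimum is 15/4 at row 2 (u2 leaves); pivot element 4.
Divide row 2 by 4; eliminate column q from the other rows.
Row 1 update in column p: 3 − 1·(3/4) = 9/4.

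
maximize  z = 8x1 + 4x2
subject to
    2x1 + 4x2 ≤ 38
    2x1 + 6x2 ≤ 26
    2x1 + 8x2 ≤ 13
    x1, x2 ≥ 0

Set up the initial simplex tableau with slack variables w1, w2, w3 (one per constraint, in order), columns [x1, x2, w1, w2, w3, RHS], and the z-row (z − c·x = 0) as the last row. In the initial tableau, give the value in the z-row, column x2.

-4

The z-row carries the negated objective coefficients: the x2 entry is -4.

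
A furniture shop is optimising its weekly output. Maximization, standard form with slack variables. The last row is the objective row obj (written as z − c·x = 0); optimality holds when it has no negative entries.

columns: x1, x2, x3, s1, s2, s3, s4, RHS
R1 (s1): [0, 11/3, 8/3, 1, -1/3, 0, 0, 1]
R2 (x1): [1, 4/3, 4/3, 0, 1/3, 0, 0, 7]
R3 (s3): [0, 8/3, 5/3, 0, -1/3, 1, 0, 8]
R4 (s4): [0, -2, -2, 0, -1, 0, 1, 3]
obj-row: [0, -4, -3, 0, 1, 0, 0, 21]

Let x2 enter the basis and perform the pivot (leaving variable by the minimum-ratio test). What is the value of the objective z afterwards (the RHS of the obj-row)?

243/11

Ratio test on column x2 — row 1: 1/(11/3) = 3/11; row 2: 7/(4/3) = 21/4; row 3: 8/(8/3) = 3; row 4: entry -2 ≤ 0. Minimum is 3/11 at row 1 (s1 leaves); pivot element 11/3.
Pivot on row 1; the obj-row RHS becomes 21 − (-4)·(3/11) = 243/11.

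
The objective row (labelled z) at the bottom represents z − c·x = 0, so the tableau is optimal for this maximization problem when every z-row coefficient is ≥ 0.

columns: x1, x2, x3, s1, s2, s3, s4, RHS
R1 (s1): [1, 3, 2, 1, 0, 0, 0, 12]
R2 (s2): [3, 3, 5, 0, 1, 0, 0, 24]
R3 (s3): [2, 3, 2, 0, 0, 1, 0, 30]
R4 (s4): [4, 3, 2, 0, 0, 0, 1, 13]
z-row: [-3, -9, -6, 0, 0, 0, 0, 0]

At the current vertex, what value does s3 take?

30

s3 is basic (row 3); its value is the RHS of that row, 30.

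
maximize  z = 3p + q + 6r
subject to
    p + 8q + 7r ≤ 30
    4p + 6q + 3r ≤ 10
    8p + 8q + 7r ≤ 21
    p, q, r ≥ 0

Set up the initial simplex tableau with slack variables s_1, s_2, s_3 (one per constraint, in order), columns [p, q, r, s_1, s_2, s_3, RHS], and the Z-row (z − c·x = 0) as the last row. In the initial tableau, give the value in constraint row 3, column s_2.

Slack s_2 belongs to constraint 2; its column is the unit vector e_2, so the entry in row 3 is 0.

0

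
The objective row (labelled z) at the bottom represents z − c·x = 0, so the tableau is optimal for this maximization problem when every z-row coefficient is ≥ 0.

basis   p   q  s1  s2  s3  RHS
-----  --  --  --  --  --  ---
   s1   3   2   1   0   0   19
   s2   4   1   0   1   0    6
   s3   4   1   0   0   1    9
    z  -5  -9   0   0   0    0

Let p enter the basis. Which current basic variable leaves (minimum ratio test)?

s2

Column p entries and ratios — s1: 19/3 = 19/3; s2: 6/4 = 3/2; s3: 9/4 = 9/4.
Smallest ratio is 3/2 in the row of s2, so s2 leaves.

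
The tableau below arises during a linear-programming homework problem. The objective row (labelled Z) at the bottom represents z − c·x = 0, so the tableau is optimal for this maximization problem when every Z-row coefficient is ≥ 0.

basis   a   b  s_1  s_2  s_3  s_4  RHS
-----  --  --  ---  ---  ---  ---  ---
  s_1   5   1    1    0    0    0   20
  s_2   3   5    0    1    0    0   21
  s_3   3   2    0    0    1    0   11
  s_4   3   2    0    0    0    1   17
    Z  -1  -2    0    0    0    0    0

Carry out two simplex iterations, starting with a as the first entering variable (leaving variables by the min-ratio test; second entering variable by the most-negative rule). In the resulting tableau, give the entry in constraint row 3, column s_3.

5/9

Ratio test on column a — row 1: 20/5 = 4; row 2: 21/3 = 7; row 3: 11/3 = 11/3; row 4: 17/3 = 17/3. Minimum is 11/3 at row 3 (s_3 leaves); pivot element 3.
Divide row 3 by 3; eliminate column a from the other rows.
Second iteration: most negative Z-row entry is -4/3 in column b, so b enters.
Ratio test on column b — row 1: entry -7/3 ≤ 0; row 2: 10/3 = 10/3; row 3: (11/3)/(2/3) = 11/2; row 4: entry 0 ≤ 0. Minimum is 10/3 at row 2 (s_2 leaves); pivot element 3.
Divide row 2 by 3; eliminate column b from the other rows.
After both pivots, the entry at constraint row 3, column s_3 is 5/9.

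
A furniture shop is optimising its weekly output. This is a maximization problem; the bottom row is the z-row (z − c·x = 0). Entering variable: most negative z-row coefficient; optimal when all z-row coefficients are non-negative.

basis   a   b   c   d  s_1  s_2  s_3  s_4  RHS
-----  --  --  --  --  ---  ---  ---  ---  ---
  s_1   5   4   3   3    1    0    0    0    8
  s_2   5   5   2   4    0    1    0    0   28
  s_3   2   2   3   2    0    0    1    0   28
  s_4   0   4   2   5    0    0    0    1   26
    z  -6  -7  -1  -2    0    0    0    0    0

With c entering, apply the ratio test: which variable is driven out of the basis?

s_1

Column c entries and ratios — s_1: 8/3 = 8/3; s_2: 28/2 = 14; s_3: 28/3 = 28/3; s_4: 26/2 = 13.
Smallest ratio is 8/3 in the row of s_1, so s_1 leaves.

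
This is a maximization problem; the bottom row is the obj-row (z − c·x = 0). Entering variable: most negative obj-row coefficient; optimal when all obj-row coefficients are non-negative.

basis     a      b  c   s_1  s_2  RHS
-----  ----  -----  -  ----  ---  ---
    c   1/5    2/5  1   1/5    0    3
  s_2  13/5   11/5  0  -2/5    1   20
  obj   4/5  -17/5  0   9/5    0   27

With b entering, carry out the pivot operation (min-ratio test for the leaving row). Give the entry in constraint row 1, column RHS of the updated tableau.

Ratio test on column b — row 1: 3/(2/5) = 15/2; row 2: 20/(11/5) = 100/11. Minimum is 15/2 at row 1 (c leaves); pivot element 2/5.
Divide row 1 by 2/5; eliminate column b from the other rows.
In the new row 1, the RHS entry is the old entry divided by the pivot: 3/(2/5) = 15/2.

15/2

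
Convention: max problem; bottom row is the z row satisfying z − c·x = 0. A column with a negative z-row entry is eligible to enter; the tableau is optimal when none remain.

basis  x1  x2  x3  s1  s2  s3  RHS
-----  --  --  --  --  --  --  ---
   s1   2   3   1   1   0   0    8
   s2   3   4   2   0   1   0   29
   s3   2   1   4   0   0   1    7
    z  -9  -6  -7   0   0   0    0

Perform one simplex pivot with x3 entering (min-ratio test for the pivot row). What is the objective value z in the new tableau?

49/4

Ratio test on column x3 — row 1: 8/1 = 8; row 2: 29/2 = 29/2; row 3: 7/4 = 7/4. Minimum is 7/4 at row 3 (s3 leaves); pivot element 4.
Pivot on row 3; the z-row RHS becomes 0 − (-7)·(7/4) = 49/4.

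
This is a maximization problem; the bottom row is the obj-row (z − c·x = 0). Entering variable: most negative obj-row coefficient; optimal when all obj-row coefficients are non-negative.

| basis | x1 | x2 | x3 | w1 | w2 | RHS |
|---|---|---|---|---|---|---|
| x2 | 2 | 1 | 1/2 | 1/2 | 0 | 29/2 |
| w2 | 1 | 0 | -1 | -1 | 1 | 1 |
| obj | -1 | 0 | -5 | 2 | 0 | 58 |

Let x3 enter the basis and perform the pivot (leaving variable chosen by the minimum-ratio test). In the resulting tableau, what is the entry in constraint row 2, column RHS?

30

Ratio test on column x3 — row 1: (29/2)/(1/2) = 29; row 2: entry -1 ≤ 0. Minimum is 29 at row 1 (x2 leaves); pivot element 1/2.
Divide row 1 by 1/2; eliminate column x3 from the other rows.
Row 2 update in column RHS: 1 − (-1)·29 = 30.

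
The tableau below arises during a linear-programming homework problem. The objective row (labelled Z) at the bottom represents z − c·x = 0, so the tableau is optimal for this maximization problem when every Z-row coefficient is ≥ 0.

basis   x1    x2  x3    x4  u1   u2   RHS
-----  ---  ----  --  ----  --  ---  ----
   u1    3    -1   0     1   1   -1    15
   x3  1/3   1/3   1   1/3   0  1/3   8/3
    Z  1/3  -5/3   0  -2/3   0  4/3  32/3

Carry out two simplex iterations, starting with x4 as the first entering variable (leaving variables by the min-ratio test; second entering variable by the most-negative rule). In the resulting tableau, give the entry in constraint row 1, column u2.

Ratio test on column x4 — row 1: 15/1 = 15; row 2: (8/3)/(1/3) = 8. Minimum is 8 at row 2 (x3 leaves); pivot element 1/3.
Divide row 2 by 1/3; eliminate column x4 from the other rows.
Second iteration: most negative Z-row entry is -1 in column x2, so x2 enters.
Ratio test on column x2 — row 1: entry -2 ≤ 0; row 2: 8/1 = 8. Minimum is 8 at row 2 (x4 leaves); pivot element 1.
Divide row 2 by 1; eliminate column x2 from the other rows.
After both pivots, the entry at constraint row 1, column u2 is 0.

0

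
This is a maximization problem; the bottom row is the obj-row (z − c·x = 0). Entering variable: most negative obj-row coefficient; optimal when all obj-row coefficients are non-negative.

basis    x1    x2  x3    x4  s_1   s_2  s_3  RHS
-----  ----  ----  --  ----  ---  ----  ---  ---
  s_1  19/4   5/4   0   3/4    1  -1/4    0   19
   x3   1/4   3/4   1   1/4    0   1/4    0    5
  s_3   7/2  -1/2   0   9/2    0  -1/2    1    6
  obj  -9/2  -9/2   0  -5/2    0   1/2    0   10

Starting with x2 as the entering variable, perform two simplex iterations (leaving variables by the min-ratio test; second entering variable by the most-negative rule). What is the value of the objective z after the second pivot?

616/13

Ratio test on column x2 — row 1: 19/(5/4) = 76/5; row 2: 5/(3/4) = 20/3; row 3: entry -1/2 ≤ 0. Minimum is 20/3 at row 2 (x3 leaves); pivot element 3/4.
Pivot on row 2; the obj-row RHS becomes 10 − (-9/2)·(20/3) = 40.
Next entering variable (most negative obj-row entry -3): x1.
Ratio test on column x1 — row 1: (32/3)/(13/3) = 32/13; row 2: (20/3)/(1/3) = 20; row 3: (28/3)/(11/3) = 28/11. Minimum is 32/13 at row 1 (s_1 leaves); pivot element 13/3.
After the second pivot the obj-row RHS is 40 − (-3)·(32/13) = 616/13.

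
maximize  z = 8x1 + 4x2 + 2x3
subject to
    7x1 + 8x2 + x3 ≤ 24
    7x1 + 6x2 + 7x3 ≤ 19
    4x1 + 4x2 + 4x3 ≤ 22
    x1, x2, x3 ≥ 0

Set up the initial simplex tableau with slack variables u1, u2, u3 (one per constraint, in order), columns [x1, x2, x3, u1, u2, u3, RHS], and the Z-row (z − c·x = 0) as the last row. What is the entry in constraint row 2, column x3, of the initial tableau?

Constraint 2 has coefficient 7 on x3.

7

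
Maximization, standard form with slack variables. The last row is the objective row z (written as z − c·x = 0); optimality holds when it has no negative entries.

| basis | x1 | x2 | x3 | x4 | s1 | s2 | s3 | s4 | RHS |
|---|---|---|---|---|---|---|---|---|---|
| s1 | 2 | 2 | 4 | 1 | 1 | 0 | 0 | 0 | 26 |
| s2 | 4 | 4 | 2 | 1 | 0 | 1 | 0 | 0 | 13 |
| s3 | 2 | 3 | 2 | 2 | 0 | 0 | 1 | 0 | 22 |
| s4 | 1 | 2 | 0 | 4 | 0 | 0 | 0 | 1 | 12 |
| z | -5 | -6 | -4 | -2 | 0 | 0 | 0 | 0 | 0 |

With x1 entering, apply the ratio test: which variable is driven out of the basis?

s2

Column x1 entries and ratios — s1: 26/2 = 13; s2: 13/4 = 13/4; s3: 22/2 = 11; s4: 12/1 = 12.
Smallest ratio is 13/4 in the row of s2, so s2 leaves.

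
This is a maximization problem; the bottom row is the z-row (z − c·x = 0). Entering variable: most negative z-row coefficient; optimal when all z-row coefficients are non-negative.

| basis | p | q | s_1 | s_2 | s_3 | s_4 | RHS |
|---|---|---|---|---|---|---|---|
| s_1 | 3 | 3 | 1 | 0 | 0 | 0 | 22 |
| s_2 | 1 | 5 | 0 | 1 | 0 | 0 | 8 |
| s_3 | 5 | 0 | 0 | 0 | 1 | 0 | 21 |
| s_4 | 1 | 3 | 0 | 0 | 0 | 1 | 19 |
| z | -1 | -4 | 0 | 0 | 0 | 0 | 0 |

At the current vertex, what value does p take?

0

p is not in the basis, so in the current basic feasible solution p = 0.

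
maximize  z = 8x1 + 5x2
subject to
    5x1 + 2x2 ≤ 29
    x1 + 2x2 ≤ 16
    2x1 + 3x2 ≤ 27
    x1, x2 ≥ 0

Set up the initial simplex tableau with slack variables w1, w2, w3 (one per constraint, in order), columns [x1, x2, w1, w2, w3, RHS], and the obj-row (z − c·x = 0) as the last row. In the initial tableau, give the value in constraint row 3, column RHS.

27

The RHS of constraint 3 is b_3 = 27.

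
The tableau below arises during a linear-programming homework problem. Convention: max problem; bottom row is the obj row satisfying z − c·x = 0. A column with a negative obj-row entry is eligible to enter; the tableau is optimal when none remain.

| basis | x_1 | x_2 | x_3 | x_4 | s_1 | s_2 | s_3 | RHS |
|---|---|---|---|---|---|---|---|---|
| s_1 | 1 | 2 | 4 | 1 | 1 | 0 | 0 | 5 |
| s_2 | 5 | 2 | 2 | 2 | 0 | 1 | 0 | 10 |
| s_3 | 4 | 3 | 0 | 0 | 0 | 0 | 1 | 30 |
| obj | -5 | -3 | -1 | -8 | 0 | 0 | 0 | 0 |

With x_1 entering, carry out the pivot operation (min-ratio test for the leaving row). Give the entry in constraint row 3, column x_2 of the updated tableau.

7/5

Ratio test on column x_1 — row 1: 5/1 = 5; row 2: 10/5 = 2; row 3: 30/4 = 15/2. Minimum is 2 at row 2 (s_2 leaves); pivot element 5.
Divide row 2 by 5; eliminate column x_1 from the other rows.
Row 3 update in column x_2: 3 − 4·(2/5) = 7/5.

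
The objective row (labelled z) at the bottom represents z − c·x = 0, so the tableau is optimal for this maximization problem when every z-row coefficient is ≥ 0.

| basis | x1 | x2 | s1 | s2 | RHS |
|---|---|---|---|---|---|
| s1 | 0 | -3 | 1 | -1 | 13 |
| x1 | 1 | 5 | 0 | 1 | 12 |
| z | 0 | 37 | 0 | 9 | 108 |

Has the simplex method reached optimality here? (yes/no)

yes

Every z-row coefficient is ≥ 0, so the tableau is optimal.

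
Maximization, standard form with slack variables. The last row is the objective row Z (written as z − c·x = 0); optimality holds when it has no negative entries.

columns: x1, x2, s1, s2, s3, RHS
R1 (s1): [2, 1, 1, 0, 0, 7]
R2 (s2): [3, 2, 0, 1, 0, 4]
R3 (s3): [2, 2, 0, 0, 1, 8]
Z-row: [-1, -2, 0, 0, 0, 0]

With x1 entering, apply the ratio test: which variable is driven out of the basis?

s2

Column x1 entries and ratios — s1: 7/2 = 7/2; s2: 4/3 = 4/3; s3: 8/2 = 4.
Smallest ratio is 4/3 in the row of s2, so s2 leaves.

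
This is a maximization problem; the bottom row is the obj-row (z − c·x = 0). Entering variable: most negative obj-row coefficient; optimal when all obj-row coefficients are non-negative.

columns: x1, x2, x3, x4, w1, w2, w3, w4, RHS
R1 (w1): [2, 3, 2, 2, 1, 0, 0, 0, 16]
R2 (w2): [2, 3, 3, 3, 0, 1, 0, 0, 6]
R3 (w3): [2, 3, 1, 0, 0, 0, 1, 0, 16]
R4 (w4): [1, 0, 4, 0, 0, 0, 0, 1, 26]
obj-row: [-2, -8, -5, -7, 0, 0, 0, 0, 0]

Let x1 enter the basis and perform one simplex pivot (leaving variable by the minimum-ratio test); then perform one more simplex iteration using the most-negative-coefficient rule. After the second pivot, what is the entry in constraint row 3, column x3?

-2

Ratio test on column x1 — row 1: 16/2 = 8; row 2: 6/2 = 3; row 3: 16/2 = 8; row 4: 26/1 = 26. Minimum is 3 at row 2 (w2 leaves); pivot element 2.
Divide row 2 by 2; eliminate column x1 from the other rows.
Second iteration: most negative obj-row entry is -5 in column x2, so x2 enters.
Ratio test on column x2 — row 1: entry 0 ≤ 0; row 2: 3/(3/2) = 2; row 3: entry 0 ≤ 0; row 4: entry -3/2 ≤ 0. Minimum is 2 at row 2 (x1 leaves); pivot element 3/2.
Divide row 2 by 3/2; eliminate column x2 from the other rows.
After both pivots, the entry at constraint row 3, column x3 is -2.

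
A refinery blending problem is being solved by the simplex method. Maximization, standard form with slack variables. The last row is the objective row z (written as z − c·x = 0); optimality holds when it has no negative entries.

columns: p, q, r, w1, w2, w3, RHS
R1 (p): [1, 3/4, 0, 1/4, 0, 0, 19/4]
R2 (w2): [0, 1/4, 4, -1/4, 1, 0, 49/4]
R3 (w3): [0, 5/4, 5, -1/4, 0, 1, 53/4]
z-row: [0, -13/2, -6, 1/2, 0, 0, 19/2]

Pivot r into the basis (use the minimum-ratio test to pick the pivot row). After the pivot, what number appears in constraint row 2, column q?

-3/4

Ratio test on column r — row 1: entry 0 ≤ 0; row 2: (49/4)/4 = 49/16; row 3: (53/4)/5 = 53/20. Minimum is 53/20 at row 3 (w3 leaves); pivot element 5.
Divide row 3 by 5; eliminate column r from the other rows.
Row 2 update in column q: 1/4 − 4·(1/4) = -3/4.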